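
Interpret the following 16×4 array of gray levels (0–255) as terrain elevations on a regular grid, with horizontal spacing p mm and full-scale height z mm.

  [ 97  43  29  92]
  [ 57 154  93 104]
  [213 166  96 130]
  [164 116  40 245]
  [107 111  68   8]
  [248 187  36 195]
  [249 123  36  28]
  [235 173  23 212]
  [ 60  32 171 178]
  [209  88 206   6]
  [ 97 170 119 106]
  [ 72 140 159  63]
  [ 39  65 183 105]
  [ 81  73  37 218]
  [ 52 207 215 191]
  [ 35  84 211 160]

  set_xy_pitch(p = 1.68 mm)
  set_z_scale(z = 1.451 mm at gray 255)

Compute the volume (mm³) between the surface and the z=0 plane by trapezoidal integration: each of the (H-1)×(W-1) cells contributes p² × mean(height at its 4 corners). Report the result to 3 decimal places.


86.764

height_mm = gray/255 × 1.451; cell vol = 1.68² × mean(4 corners)
unit = 1.68² × 1.451 / (4×255) = 0.004015 mm³ per gray-sum
row 0: Σ corner-gray over 3 cells = 988  → 3.9668
row 1: Σ corner-gray over 3 cells = 1522  → 6.1108
row 2: Σ corner-gray over 3 cells = 1588  → 6.3758
row 3: Σ corner-gray over 3 cells = 1194  → 4.7939
row 4: Σ corner-gray over 3 cells = 1362  → 5.4684
row 5: Σ corner-gray over 3 cells = 1484  → 5.9583
row 6: Σ corner-gray over 3 cells = 1434  → 5.7575
row 7: Σ corner-gray over 3 cells = 1483  → 5.9542
row 8: Σ corner-gray over 3 cells = 1447  → 5.8097
row 9: Σ corner-gray over 3 cells = 1584  → 6.3598
row 10: Σ corner-gray over 3 cells = 1514  → 6.0787
row 11: Σ corner-gray over 3 cells = 1373  → 5.5126
row 12: Σ corner-gray over 3 cells = 1159  → 4.6534
row 13: Σ corner-gray over 3 cells = 1606  → 6.4481
row 14: Σ corner-gray over 3 cells = 1872  → 7.5161
Σ rows: total corner-gray = 21610  → 86.7642 mm³


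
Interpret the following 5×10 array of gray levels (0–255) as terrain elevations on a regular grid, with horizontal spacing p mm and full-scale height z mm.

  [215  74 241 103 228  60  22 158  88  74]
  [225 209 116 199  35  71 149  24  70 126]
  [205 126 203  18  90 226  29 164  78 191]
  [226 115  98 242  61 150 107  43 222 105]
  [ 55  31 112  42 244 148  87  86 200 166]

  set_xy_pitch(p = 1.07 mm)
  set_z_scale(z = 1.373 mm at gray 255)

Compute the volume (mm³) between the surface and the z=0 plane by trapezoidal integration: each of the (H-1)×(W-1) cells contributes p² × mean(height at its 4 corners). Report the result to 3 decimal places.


height_mm = gray/255 × 1.373; cell vol = 1.07² × mean(4 corners)
unit = 1.07² × 1.373 / (4×255) = 0.00154113 mm³ per gray-sum
row 0: Σ corner-gray over 9 cells = 4334  → 6.6792
row 1: Σ corner-gray over 9 cells = 4361  → 6.7208
row 2: Σ corner-gray over 9 cells = 4671  → 7.1986
row 3: Σ corner-gray over 9 cells = 4528  → 6.9782
Σ rows: total corner-gray = 17894  → 27.5769 mm³

27.577


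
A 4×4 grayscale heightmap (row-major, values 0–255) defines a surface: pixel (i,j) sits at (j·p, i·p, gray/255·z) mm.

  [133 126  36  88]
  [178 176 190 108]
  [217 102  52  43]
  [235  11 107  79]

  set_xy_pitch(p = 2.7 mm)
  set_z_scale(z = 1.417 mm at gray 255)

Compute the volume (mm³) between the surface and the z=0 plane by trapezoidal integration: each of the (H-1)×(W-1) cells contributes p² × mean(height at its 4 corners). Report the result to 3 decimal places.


height_mm = gray/255 × 1.417; cell vol = 2.7² × mean(4 corners)
unit = 2.7² × 1.417 / (4×255) = 0.0101274 mm³ per gray-sum
row 0: Σ corner-gray over 3 cells = 1563  → 15.8291
row 1: Σ corner-gray over 3 cells = 1586  → 16.0620
row 2: Σ corner-gray over 3 cells = 1118  → 11.3224
Σ rows: total corner-gray = 4267  → 43.2135 mm³

43.214


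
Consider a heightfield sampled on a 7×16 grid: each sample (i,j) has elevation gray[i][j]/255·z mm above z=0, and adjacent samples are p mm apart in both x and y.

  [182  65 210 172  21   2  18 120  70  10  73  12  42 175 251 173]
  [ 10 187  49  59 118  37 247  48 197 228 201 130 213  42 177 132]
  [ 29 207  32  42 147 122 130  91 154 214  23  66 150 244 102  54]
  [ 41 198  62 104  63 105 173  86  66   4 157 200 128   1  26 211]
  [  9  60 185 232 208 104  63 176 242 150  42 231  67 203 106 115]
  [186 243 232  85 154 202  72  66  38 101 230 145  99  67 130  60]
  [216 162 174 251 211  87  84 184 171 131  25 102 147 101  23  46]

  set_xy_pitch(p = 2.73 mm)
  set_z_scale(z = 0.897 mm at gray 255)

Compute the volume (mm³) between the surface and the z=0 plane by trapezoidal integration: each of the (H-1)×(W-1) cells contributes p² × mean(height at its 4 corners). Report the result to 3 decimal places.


height_mm = gray/255 × 0.897; cell vol = 2.73² × mean(4 corners)
unit = 2.73² × 0.897 / (4×255) = 0.00655417 mm³ per gray-sum
row 0: Σ corner-gray over 15 cells = 6845  → 44.8633
row 1: Σ corner-gray over 15 cells = 7539  → 49.4119
row 2: Σ corner-gray over 15 cells = 6529  → 42.7922
row 3: Σ corner-gray over 15 cells = 7260  → 47.5833
row 4: Σ corner-gray over 15 cells = 8236  → 53.9801
row 5: Σ corner-gray over 15 cells = 7942  → 52.0532
Σ rows: total corner-gray = 44351  → 290.6839 mm³

290.684


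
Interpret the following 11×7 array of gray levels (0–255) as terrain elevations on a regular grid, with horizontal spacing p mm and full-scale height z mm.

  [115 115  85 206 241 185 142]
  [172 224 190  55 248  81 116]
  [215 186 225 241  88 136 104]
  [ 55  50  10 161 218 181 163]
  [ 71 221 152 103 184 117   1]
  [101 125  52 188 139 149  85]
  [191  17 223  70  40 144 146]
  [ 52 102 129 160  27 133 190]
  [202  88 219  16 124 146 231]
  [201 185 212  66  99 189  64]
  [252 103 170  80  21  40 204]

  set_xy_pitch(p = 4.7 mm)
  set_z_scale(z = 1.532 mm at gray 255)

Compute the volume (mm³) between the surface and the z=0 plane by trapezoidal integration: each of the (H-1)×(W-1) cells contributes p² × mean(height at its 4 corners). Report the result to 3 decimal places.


height_mm = gray/255 × 1.532; cell vol = 4.7² × mean(4 corners)
unit = 4.7² × 1.532 / (4×255) = 0.0331783 mm³ per gray-sum
row 0: Σ corner-gray over 6 cells = 3805  → 126.2435
row 1: Σ corner-gray over 6 cells = 3955  → 131.2202
row 2: Σ corner-gray over 6 cells = 3529  → 117.0863
row 3: Σ corner-gray over 6 cells = 3084  → 102.3219
row 4: Σ corner-gray over 6 cells = 3118  → 103.4500
row 5: Σ corner-gray over 6 cells = 2817  → 93.4633
row 6: Σ corner-gray over 6 cells = 2669  → 88.5529
row 7: Σ corner-gray over 6 cells = 2963  → 98.3073
row 8: Σ corner-gray over 6 cells = 3386  → 112.3418
row 9: Σ corner-gray over 6 cells = 3051  → 101.2270
Σ rows: total corner-gray = 32377  → 1074.2143 mm³

1074.214


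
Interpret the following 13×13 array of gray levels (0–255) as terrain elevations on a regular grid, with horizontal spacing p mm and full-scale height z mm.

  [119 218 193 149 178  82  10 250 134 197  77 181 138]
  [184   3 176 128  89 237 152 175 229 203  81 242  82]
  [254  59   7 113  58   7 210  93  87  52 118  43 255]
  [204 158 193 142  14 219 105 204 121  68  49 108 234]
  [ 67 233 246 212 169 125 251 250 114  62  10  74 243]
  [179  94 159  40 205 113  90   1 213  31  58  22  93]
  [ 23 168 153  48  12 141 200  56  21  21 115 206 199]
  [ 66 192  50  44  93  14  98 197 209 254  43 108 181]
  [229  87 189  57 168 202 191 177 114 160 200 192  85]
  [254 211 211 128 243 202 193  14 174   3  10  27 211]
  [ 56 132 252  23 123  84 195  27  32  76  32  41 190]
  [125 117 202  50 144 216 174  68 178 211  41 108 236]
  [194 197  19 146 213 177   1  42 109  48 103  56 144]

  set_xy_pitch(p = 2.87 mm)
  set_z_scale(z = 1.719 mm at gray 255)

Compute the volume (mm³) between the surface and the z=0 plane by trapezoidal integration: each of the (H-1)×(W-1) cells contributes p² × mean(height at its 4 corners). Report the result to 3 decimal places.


height_mm = gray/255 × 1.719; cell vol = 2.87² × mean(4 corners)
unit = 2.87² × 1.719 / (4×255) = 0.0138816 mm³ per gray-sum
row 0: Σ corner-gray over 12 cells = 7291  → 101.2107
row 1: Σ corner-gray over 12 cells = 5899  → 81.8876
row 2: Σ corner-gray over 12 cells = 5403  → 75.0023
row 3: Σ corner-gray over 12 cells = 7002  → 97.1990
row 4: Σ corner-gray over 12 cells = 6126  → 85.0387
row 5: Σ corner-gray over 12 cells = 4828  → 67.0204
row 6: Σ corner-gray over 12 cells = 5355  → 74.3360
row 7: Σ corner-gray over 12 cells = 6639  → 92.1599
row 8: Σ corner-gray over 12 cells = 7085  → 98.3511
row 9: Σ corner-gray over 12 cells = 5577  → 77.4177
row 10: Σ corner-gray over 12 cells = 5659  → 78.5560
row 11: Σ corner-gray over 12 cells = 5939  → 82.4428
Σ rows: total corner-gray = 72803  → 1010.6221 mm³

1010.622


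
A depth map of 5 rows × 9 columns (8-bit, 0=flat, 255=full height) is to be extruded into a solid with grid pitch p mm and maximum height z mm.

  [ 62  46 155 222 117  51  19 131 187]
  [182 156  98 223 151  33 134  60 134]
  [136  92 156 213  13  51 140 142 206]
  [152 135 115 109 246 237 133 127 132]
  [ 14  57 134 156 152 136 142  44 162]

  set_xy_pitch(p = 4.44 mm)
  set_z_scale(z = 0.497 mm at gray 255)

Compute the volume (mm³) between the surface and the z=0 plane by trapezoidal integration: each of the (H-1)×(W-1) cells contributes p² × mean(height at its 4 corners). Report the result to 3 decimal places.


height_mm = gray/255 × 0.497; cell vol = 4.44² × mean(4 corners)
unit = 4.44² × 0.497 / (4×255) = 0.00960555 mm³ per gray-sum
row 0: Σ corner-gray over 8 cells = 3757  → 36.0880
row 1: Σ corner-gray over 8 cells = 3982  → 38.2493
row 2: Σ corner-gray over 8 cells = 4444  → 42.6871
row 3: Σ corner-gray over 8 cells = 4306  → 41.3615
Σ rows: total corner-gray = 16489  → 158.3859 mm³

158.386


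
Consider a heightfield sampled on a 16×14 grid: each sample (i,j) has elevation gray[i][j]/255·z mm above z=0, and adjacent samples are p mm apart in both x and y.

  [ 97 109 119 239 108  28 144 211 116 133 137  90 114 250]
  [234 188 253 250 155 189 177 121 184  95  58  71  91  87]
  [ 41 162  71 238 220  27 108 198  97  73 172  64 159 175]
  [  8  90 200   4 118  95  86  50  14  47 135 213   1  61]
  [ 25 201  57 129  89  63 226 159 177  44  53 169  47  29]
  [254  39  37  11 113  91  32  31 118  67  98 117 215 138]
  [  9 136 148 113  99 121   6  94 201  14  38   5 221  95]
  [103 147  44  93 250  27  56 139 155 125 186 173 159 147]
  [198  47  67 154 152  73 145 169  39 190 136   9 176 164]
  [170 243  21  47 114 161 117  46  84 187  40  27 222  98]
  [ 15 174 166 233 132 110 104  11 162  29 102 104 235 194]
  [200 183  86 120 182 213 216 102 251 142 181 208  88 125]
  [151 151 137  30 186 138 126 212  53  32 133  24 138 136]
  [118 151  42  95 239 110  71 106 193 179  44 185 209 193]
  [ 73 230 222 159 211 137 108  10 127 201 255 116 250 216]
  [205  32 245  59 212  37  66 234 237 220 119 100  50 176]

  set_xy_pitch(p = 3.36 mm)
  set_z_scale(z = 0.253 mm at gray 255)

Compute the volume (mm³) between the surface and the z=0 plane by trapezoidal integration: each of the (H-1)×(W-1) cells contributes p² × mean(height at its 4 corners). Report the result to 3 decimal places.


272.264

height_mm = gray/255 × 0.253; cell vol = 3.36² × mean(4 corners)
unit = 3.36² × 0.253 / (4×255) = 0.00280026 mm³ per gray-sum
row 0: Σ corner-gray over 13 cells = 7428  → 20.8004
row 1: Σ corner-gray over 13 cells = 7379  → 20.6631
row 2: Σ corner-gray over 13 cells = 5569  → 15.5947
row 3: Σ corner-gray over 13 cells = 5057  → 14.1609
row 4: Σ corner-gray over 13 cells = 5212  → 14.5950
row 5: Σ corner-gray over 13 cells = 4826  → 13.5141
row 6: Σ corner-gray over 13 cells = 5854  → 16.3927
row 7: Σ corner-gray over 13 cells = 6434  → 18.0169
row 8: Σ corner-gray over 13 cells = 5962  → 16.6952
row 9: Σ corner-gray over 13 cells = 6219  → 17.4148
row 10: Σ corner-gray over 13 cells = 7602  → 21.2876
row 11: Σ corner-gray over 13 cells = 7276  → 20.3747
row 12: Σ corner-gray over 13 cells = 6566  → 18.3865
row 13: Σ corner-gray over 13 cells = 7900  → 22.1221
row 14: Σ corner-gray over 13 cells = 7944  → 22.2453
Σ rows: total corner-gray = 97228  → 272.2640 mm³


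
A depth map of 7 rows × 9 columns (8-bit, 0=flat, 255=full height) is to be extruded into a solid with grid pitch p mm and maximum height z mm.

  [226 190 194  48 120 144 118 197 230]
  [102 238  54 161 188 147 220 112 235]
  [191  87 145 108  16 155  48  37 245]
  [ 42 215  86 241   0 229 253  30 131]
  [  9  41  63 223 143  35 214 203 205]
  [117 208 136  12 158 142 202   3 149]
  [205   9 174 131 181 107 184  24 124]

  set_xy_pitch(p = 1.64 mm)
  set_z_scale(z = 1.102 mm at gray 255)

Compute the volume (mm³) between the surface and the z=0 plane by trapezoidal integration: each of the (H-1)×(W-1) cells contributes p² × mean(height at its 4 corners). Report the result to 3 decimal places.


height_mm = gray/255 × 1.102; cell vol = 1.64² × mean(4 corners)
unit = 1.64² × 1.102 / (4×255) = 0.00290582 mm³ per gray-sum
row 0: Σ corner-gray over 8 cells = 5055  → 14.6889
row 1: Σ corner-gray over 8 cells = 4205  → 12.2190
row 2: Σ corner-gray over 8 cells = 3909  → 11.3589
row 3: Σ corner-gray over 8 cells = 4339  → 12.6084
row 4: Σ corner-gray over 8 cells = 4046  → 11.7570
row 5: Σ corner-gray over 8 cells = 3937  → 11.4402
Σ rows: total corner-gray = 25491  → 74.0723 mm³

74.072


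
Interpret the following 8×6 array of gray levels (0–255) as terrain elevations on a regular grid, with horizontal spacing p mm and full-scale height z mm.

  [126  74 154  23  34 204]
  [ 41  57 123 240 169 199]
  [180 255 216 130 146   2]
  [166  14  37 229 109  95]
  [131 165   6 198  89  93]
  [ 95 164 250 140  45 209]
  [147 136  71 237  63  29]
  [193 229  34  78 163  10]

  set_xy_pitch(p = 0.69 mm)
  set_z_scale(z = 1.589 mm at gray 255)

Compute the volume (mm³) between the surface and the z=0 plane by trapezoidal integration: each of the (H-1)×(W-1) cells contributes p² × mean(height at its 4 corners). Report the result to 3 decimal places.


13.381

height_mm = gray/255 × 1.589; cell vol = 0.69² × mean(4 corners)
unit = 0.69² × 1.589 / (4×255) = 0.000741689 mm³ per gray-sum
row 0: Σ corner-gray over 5 cells = 2318  → 1.7192
row 1: Σ corner-gray over 5 cells = 3094  → 2.2948
row 2: Σ corner-gray over 5 cells = 2715  → 2.0137
row 3: Σ corner-gray over 5 cells = 2179  → 1.6161
row 4: Σ corner-gray over 5 cells = 2642  → 1.9595
row 5: Σ corner-gray over 5 cells = 2692  → 1.9966
row 6: Σ corner-gray over 5 cells = 2401  → 1.7808
Σ rows: total corner-gray = 18041  → 13.3808 mm³


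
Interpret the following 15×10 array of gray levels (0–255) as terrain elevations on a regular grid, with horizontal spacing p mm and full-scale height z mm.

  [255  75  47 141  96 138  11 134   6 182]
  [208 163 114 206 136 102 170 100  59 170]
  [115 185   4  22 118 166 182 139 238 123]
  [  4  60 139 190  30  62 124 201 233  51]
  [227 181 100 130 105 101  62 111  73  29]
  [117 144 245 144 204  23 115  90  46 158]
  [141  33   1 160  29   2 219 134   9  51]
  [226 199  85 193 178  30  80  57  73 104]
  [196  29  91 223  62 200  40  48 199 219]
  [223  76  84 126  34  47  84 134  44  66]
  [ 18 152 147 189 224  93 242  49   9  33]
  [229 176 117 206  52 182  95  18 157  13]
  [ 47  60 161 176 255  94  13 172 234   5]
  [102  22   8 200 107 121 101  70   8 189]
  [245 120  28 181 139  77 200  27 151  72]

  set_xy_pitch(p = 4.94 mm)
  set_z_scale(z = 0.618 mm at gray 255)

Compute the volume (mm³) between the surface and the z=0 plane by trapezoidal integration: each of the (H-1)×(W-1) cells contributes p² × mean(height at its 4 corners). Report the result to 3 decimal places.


height_mm = gray/255 × 0.618; cell vol = 4.94² × mean(4 corners)
unit = 4.94² × 0.618 / (4×255) = 0.0147857 mm³ per gray-sum
row 0: Σ corner-gray over 9 cells = 4211  → 62.2626
row 1: Σ corner-gray over 9 cells = 4824  → 71.3263
row 2: Σ corner-gray over 9 cells = 4479  → 66.2252
row 3: Σ corner-gray over 9 cells = 4115  → 60.8432
row 4: Σ corner-gray over 9 cells = 4279  → 63.2681
row 5: Σ corner-gray over 9 cells = 3663  → 54.1601
row 6: Σ corner-gray over 9 cells = 3486  → 51.5430
row 7: Σ corner-gray over 9 cells = 4319  → 63.8595
row 8: Σ corner-gray over 9 cells = 3746  → 55.3873
row 9: Σ corner-gray over 9 cells = 3808  → 56.3040
row 10: Σ corner-gray over 9 cells = 4509  → 66.6688
row 11: Σ corner-gray over 9 cells = 4630  → 68.4578
row 12: Σ corner-gray over 9 cells = 3947  → 58.3592
row 13: Σ corner-gray over 9 cells = 3728  → 55.1211
Σ rows: total corner-gray = 57744  → 853.7861 mm³

853.786


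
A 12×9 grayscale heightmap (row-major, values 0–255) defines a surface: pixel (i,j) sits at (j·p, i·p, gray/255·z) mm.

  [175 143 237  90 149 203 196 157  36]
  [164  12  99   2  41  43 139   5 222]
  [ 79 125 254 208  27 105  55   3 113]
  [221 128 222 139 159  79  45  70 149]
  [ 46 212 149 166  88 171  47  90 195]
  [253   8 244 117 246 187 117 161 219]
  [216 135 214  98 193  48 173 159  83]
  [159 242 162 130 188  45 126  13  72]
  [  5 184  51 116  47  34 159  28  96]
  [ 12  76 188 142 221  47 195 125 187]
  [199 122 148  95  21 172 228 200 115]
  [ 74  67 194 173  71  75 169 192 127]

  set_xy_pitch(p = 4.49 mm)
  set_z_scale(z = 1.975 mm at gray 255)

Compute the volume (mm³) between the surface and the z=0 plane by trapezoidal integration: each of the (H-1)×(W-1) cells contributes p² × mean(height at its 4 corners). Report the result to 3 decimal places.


height_mm = gray/255 × 1.975; cell vol = 4.49² × mean(4 corners)
unit = 4.49² × 1.975 / (4×255) = 0.0390355 mm³ per gray-sum
row 0: Σ corner-gray over 8 cells = 3629  → 141.6598
row 1: Σ corner-gray over 8 cells = 2814  → 109.8459
row 2: Σ corner-gray over 8 cells = 3800  → 148.3349
row 3: Σ corner-gray over 8 cells = 4141  → 161.6460
row 4: Σ corner-gray over 8 cells = 4719  → 184.2085
row 5: Σ corner-gray over 8 cells = 4971  → 194.0454
row 6: Σ corner-gray over 8 cells = 4382  → 171.0535
row 7: Σ corner-gray over 8 cells = 3382  → 132.0180
row 8: Σ corner-gray over 8 cells = 3526  → 137.6391
row 9: Σ corner-gray over 8 cells = 4473  → 174.6057
row 10: Σ corner-gray over 8 cells = 4369  → 170.5460
Σ rows: total corner-gray = 44206  → 1725.6028 mm³

1725.603


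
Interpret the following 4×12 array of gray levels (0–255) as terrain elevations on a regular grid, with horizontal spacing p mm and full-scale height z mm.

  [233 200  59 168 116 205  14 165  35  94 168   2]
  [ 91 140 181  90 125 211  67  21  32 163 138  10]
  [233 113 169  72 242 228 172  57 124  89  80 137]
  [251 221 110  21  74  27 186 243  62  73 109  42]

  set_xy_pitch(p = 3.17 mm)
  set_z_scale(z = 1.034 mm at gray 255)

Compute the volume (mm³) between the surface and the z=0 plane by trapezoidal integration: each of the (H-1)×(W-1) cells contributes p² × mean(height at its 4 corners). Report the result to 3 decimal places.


height_mm = gray/255 × 1.034; cell vol = 3.17² × mean(4 corners)
unit = 3.17² × 1.034 / (4×255) = 0.0101868 mm³ per gray-sum
row 0: Σ corner-gray over 11 cells = 5120  → 52.1565
row 1: Σ corner-gray over 11 cells = 5499  → 56.0174
row 2: Σ corner-gray over 11 cells = 5607  → 57.1175
Σ rows: total corner-gray = 16226  → 165.2914 mm³

165.291


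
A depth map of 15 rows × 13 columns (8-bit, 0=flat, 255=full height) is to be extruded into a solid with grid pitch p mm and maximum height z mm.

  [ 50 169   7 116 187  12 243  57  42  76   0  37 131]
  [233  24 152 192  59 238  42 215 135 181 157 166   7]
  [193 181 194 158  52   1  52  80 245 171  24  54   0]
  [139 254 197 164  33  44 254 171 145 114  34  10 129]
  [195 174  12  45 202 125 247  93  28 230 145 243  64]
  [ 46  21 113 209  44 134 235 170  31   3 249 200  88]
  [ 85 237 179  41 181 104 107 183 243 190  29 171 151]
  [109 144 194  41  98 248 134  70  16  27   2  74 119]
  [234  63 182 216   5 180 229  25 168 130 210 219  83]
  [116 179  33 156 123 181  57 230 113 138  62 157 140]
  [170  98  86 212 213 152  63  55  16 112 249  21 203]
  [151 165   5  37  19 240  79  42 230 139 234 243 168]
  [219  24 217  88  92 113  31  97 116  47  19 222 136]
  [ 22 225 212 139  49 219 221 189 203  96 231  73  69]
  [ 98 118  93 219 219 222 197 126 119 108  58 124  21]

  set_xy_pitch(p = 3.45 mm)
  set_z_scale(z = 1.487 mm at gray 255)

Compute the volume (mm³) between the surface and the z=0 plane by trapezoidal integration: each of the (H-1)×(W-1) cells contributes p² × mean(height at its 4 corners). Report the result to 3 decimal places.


height_mm = gray/255 × 1.487; cell vol = 3.45² × mean(4 corners)
unit = 3.45² × 1.487 / (4×255) = 0.017352 mm³ per gray-sum
row 0: Σ corner-gray over 12 cells = 5435  → 94.3080
row 1: Σ corner-gray over 12 cells = 5979  → 103.7475
row 2: Σ corner-gray over 12 cells = 5725  → 99.3401
row 3: Σ corner-gray over 12 cells = 6455  → 112.0070
row 4: Σ corner-gray over 12 cells = 6299  → 109.3001
row 5: Σ corner-gray over 12 cells = 6518  → 113.1002
row 6: Σ corner-gray over 12 cells = 5890  → 102.2032
row 7: Σ corner-gray over 12 cells = 5895  → 102.2899
row 8: Σ corner-gray over 12 cells = 6685  → 115.9980
row 9: Σ corner-gray over 12 cells = 6041  → 104.8233
row 10: Σ corner-gray over 12 cells = 6112  → 106.0553
row 11: Σ corner-gray over 12 cells = 5672  → 98.4204
row 12: Σ corner-gray over 12 cells = 6292  → 109.1786
row 13: Σ corner-gray over 12 cells = 7130  → 123.7196
Σ rows: total corner-gray = 86128  → 1494.4912 mm³

1494.491


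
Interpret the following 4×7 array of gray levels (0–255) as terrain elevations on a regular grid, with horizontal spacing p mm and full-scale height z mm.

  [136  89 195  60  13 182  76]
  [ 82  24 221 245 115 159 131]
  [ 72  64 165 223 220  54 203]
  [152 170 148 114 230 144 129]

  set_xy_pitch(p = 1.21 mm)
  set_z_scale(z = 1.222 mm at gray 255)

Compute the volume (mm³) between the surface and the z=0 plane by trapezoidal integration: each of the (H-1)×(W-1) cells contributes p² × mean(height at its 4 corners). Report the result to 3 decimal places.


17.749

height_mm = gray/255 × 1.222; cell vol = 1.21² × mean(4 corners)
unit = 1.21² × 1.222 / (4×255) = 0.00175405 mm³ per gray-sum
row 0: Σ corner-gray over 6 cells = 3031  → 5.3165
row 1: Σ corner-gray over 6 cells = 3468  → 6.0830
row 2: Σ corner-gray over 6 cells = 3620  → 6.3497
Σ rows: total corner-gray = 10119  → 17.7492 mm³


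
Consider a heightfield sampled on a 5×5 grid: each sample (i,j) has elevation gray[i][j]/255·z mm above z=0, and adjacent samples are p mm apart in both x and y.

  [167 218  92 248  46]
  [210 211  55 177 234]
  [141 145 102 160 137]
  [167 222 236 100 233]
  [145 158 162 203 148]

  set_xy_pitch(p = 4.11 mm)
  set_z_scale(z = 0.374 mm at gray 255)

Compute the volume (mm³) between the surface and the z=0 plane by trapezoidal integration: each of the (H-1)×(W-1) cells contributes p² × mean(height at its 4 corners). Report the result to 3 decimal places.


height_mm = gray/255 × 0.374; cell vol = 4.11² × mean(4 corners)
unit = 4.11² × 0.374 / (4×255) = 0.00619377 mm³ per gray-sum
row 0: Σ corner-gray over 4 cells = 2659  → 16.4692
row 1: Σ corner-gray over 4 cells = 2422  → 15.0013
row 2: Σ corner-gray over 4 cells = 2608  → 16.1534
row 3: Σ corner-gray over 4 cells = 2855  → 17.6832
Σ rows: total corner-gray = 10544  → 65.3071 mm³

65.307


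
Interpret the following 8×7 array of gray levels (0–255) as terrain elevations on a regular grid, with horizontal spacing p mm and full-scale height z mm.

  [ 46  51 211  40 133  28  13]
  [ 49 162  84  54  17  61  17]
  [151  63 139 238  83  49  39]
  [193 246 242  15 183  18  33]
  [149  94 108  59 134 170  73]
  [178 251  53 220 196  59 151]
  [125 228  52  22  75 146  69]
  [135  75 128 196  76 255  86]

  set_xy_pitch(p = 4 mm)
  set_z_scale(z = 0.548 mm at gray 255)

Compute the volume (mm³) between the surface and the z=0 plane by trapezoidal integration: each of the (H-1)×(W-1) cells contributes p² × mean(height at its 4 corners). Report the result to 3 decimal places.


165.079

height_mm = gray/255 × 0.548; cell vol = 4² × mean(4 corners)
unit = 4² × 0.548 / (4×255) = 0.00859608 mm³ per gray-sum
row 0: Σ corner-gray over 6 cells = 1807  → 15.5331
row 1: Σ corner-gray over 6 cells = 2156  → 18.5331
row 2: Σ corner-gray over 6 cells = 2968  → 25.5132
row 3: Σ corner-gray over 6 cells = 2986  → 25.6679
row 4: Σ corner-gray over 6 cells = 3239  → 27.8427
row 5: Σ corner-gray over 6 cells = 3127  → 26.8799
row 6: Σ corner-gray over 6 cells = 2921  → 25.1091
Σ rows: total corner-gray = 19204  → 165.0791 mm³


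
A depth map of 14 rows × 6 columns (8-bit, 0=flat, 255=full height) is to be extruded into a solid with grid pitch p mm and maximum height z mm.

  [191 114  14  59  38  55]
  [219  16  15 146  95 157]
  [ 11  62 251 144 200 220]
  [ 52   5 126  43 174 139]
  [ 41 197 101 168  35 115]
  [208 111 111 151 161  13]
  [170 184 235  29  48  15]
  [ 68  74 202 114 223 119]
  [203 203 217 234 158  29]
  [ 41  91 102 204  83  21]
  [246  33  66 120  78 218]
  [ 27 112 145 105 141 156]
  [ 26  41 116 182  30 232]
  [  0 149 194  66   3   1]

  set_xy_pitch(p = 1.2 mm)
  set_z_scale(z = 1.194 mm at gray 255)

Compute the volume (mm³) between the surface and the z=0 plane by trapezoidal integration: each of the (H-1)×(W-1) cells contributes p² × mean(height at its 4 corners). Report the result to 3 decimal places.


51.481

height_mm = gray/255 × 1.194; cell vol = 1.2² × mean(4 corners)
unit = 1.2² × 1.194 / (4×255) = 0.00168565 mm³ per gray-sum
row 0: Σ corner-gray over 5 cells = 1616  → 2.7240
row 1: Σ corner-gray over 5 cells = 2465  → 4.1551
row 2: Σ corner-gray over 5 cells = 2432  → 4.0995
row 3: Σ corner-gray over 5 cells = 2045  → 3.4471
row 4: Σ corner-gray over 5 cells = 2447  → 4.1248
row 5: Σ corner-gray over 5 cells = 2466  → 4.1568
row 6: Σ corner-gray over 5 cells = 2590  → 4.3658
row 7: Σ corner-gray over 5 cells = 3269  → 5.5104
row 8: Σ corner-gray over 5 cells = 2878  → 4.8513
row 9: Σ corner-gray over 5 cells = 2080  → 3.5061
row 10: Σ corner-gray over 5 cells = 2247  → 3.7876
row 11: Σ corner-gray over 5 cells = 2185  → 3.6831
row 12: Σ corner-gray over 5 cells = 1821  → 3.0696
Σ rows: total corner-gray = 30541  → 51.4813 mm³


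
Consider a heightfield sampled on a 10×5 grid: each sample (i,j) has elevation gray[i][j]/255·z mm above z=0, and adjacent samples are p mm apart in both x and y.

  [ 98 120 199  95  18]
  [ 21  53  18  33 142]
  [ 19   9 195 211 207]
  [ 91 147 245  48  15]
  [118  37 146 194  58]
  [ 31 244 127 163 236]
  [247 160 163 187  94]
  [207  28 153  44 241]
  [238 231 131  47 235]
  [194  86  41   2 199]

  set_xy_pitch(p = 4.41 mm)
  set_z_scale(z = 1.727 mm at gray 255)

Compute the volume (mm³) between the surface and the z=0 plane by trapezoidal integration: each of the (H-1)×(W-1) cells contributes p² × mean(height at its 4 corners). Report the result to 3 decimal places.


594.389

height_mm = gray/255 × 1.727; cell vol = 4.41² × mean(4 corners)
unit = 4.41² × 1.727 / (4×255) = 0.0329283 mm³ per gray-sum
row 0: Σ corner-gray over 4 cells = 1315  → 43.3007
row 1: Σ corner-gray over 4 cells = 1427  → 46.9887
row 2: Σ corner-gray over 4 cells = 2042  → 67.2396
row 3: Σ corner-gray over 4 cells = 1916  → 63.0906
row 4: Σ corner-gray over 4 cells = 2265  → 74.5826
row 5: Σ corner-gray over 4 cells = 2696  → 88.7747
row 6: Σ corner-gray over 4 cells = 2259  → 74.3850
row 7: Σ corner-gray over 4 cells = 2189  → 72.0801
row 8: Σ corner-gray over 4 cells = 1942  → 63.9468
Σ rows: total corner-gray = 18051  → 594.3888 mm³


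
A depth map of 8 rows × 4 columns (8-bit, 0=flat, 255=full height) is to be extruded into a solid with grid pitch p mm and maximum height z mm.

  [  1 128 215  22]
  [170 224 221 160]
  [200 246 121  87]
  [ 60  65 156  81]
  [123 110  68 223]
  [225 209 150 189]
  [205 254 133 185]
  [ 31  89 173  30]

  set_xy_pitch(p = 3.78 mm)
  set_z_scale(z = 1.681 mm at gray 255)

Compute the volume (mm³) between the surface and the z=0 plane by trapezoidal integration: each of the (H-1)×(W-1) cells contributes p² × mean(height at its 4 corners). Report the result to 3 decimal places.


304.662

height_mm = gray/255 × 1.681; cell vol = 3.78² × mean(4 corners)
unit = 3.78² × 1.681 / (4×255) = 0.0235478 mm³ per gray-sum
row 0: Σ corner-gray over 3 cells = 1929  → 45.4238
row 1: Σ corner-gray over 3 cells = 2241  → 52.7707
row 2: Σ corner-gray over 3 cells = 1604  → 37.7707
row 3: Σ corner-gray over 3 cells = 1285  → 30.2590
row 4: Σ corner-gray over 3 cells = 1834  → 43.1867
row 5: Σ corner-gray over 3 cells = 2296  → 54.0658
row 6: Σ corner-gray over 3 cells = 1749  → 41.1852
Σ rows: total corner-gray = 12938  → 304.6620 mm³


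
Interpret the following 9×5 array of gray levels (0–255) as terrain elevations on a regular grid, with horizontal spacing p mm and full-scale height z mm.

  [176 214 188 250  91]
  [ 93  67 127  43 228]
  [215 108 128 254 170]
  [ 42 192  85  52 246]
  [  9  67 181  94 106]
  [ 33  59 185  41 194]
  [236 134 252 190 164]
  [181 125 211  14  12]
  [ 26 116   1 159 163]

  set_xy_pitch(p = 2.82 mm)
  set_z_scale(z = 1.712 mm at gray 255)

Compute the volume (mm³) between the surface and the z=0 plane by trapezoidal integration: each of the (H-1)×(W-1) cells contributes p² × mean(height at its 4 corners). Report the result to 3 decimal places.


221.650

height_mm = gray/255 × 1.712; cell vol = 2.82² × mean(4 corners)
unit = 2.82² × 1.712 / (4×255) = 0.0133476 mm³ per gray-sum
row 0: Σ corner-gray over 4 cells = 2366  → 31.5803
row 1: Σ corner-gray over 4 cells = 2160  → 28.8307
row 2: Σ corner-gray over 4 cells = 2311  → 30.8462
row 3: Σ corner-gray over 4 cells = 1745  → 23.2915
row 4: Σ corner-gray over 4 cells = 1596  → 21.3027
row 5: Σ corner-gray over 4 cells = 2349  → 31.3534
row 6: Σ corner-gray over 4 cells = 2445  → 32.6348
row 7: Σ corner-gray over 4 cells = 1634  → 21.8099
Σ rows: total corner-gray = 16606  → 221.6495 mm³


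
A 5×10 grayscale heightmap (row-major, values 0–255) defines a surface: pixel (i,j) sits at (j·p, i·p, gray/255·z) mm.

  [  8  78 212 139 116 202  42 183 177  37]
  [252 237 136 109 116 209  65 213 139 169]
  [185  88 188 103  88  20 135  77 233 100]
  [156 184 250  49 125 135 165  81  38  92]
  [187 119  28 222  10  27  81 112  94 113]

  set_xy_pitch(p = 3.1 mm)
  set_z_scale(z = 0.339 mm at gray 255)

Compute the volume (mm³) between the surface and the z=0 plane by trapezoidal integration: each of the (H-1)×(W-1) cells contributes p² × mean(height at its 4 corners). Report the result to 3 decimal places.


59.627

height_mm = gray/255 × 0.339; cell vol = 3.1² × mean(4 corners)
unit = 3.1² × 0.339 / (4×255) = 0.00319391 mm³ per gray-sum
row 0: Σ corner-gray over 9 cells = 5212  → 16.6467
row 1: Σ corner-gray over 9 cells = 5018  → 16.0270
row 2: Σ corner-gray over 9 cells = 4451  → 14.2161
row 3: Σ corner-gray over 9 cells = 3988  → 12.7373
Σ rows: total corner-gray = 18669  → 59.6271 mm³


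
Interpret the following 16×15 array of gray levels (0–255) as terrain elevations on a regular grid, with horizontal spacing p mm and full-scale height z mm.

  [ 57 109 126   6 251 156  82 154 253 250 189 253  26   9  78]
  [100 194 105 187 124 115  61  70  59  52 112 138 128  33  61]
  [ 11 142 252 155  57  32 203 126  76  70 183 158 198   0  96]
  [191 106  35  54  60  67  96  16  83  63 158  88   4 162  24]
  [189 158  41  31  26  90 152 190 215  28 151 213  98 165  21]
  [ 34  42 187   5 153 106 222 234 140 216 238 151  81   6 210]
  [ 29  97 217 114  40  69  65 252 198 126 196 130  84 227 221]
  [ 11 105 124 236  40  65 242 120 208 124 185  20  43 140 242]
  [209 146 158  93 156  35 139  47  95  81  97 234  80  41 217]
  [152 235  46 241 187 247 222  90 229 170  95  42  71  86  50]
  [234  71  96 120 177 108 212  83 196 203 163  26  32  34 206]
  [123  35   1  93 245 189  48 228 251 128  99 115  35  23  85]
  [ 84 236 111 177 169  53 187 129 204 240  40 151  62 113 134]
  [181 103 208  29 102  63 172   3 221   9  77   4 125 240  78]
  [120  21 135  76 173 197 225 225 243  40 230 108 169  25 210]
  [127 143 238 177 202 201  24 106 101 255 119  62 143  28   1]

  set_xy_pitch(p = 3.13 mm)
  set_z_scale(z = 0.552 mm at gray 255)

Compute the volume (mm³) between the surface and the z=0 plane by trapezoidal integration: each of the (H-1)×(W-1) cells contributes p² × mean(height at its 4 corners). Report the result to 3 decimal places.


height_mm = gray/255 × 0.552; cell vol = 3.13² × mean(4 corners)
unit = 3.13² × 0.552 / (4×255) = 0.00530185 mm³ per gray-sum
row 0: Σ corner-gray over 14 cells = 6780  → 35.9466
row 1: Σ corner-gray over 14 cells = 6328  → 33.5501
row 2: Σ corner-gray over 14 cells = 5610  → 29.7434
row 3: Σ corner-gray over 14 cells = 5525  → 29.2927
row 4: Σ corner-gray over 14 cells = 7132  → 37.8128
row 5: Σ corner-gray over 14 cells = 7686  → 40.7500
row 6: Σ corner-gray over 14 cells = 7437  → 39.4299
row 7: Σ corner-gray over 14 cells = 6787  → 35.9837
row 8: Σ corner-gray over 14 cells = 7354  → 38.9898
row 9: Σ corner-gray over 14 cells = 7606  → 40.3259
row 10: Σ corner-gray over 14 cells = 6670  → 35.3634
row 11: Σ corner-gray over 14 cells = 7150  → 37.9082
row 12: Σ corner-gray over 14 cells = 6933  → 36.7577
row 13: Σ corner-gray over 14 cells = 7035  → 37.2985
row 14: Σ corner-gray over 14 cells = 7790  → 41.3014
Σ rows: total corner-gray = 103823  → 550.4542 mm³

550.454


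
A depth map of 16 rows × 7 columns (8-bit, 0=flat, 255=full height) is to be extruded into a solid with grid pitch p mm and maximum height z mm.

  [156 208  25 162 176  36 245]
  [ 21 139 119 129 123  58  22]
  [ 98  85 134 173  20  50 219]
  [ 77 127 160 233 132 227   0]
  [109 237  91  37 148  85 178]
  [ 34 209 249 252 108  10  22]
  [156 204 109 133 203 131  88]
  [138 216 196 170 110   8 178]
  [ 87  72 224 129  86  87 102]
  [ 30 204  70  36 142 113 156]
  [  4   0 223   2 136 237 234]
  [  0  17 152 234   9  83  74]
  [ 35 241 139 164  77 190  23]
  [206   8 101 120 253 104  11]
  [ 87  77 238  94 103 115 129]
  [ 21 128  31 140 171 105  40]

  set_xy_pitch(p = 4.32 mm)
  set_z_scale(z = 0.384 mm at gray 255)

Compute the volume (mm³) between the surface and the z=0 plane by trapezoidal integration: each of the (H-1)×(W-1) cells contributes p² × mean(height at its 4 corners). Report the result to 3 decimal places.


height_mm = gray/255 × 0.384; cell vol = 4.32² × mean(4 corners)
unit = 4.32² × 0.384 / (4×255) = 0.00702584 mm³ per gray-sum
row 0: Σ corner-gray over 6 cells = 2794  → 19.6302
row 1: Σ corner-gray over 6 cells = 2420  → 17.0025
row 2: Σ corner-gray over 6 cells = 3076  → 21.6115
row 3: Σ corner-gray over 6 cells = 3318  → 23.3118
row 4: Σ corner-gray over 6 cells = 3195  → 22.4476
row 5: Σ corner-gray over 6 cells = 3516  → 24.7029
row 6: Σ corner-gray over 6 cells = 3520  → 24.7310
row 7: Σ corner-gray over 6 cells = 3101  → 21.7871
row 8: Σ corner-gray over 6 cells = 2701  → 18.9768
row 9: Σ corner-gray over 6 cells = 2750  → 19.3211
row 10: Σ corner-gray over 6 cells = 2498  → 17.5506
row 11: Σ corner-gray over 6 cells = 2744  → 19.2789
row 12: Σ corner-gray over 6 cells = 3069  → 21.5623
row 13: Σ corner-gray over 6 cells = 2859  → 20.0869
row 14: Σ corner-gray over 6 cells = 2681  → 18.8363
Σ rows: total corner-gray = 44242  → 310.8374 mm³

310.837


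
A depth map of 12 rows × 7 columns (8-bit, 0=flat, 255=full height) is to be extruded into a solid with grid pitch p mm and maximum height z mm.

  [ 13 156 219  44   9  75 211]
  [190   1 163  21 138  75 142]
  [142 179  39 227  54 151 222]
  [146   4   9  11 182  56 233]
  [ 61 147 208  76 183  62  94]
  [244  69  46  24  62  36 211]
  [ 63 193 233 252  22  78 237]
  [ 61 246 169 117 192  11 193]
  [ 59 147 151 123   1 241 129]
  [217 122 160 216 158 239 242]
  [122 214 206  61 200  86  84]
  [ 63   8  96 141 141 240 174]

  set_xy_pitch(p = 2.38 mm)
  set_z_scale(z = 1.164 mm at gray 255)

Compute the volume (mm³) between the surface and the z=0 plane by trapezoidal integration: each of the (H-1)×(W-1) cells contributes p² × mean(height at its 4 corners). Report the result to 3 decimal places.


214.265

height_mm = gray/255 × 1.164; cell vol = 2.38² × mean(4 corners)
unit = 2.38² × 1.164 / (4×255) = 0.00646408 mm³ per gray-sum
row 0: Σ corner-gray over 6 cells = 2358  → 15.2423
row 1: Σ corner-gray over 6 cells = 2792  → 18.0477
row 2: Σ corner-gray over 6 cells = 2567  → 16.5933
row 3: Σ corner-gray over 6 cells = 2410  → 15.5784
row 4: Σ corner-gray over 6 cells = 2436  → 15.7465
row 5: Σ corner-gray over 6 cells = 2785  → 18.0025
row 6: Σ corner-gray over 6 cells = 3580  → 23.1414
row 7: Σ corner-gray over 6 cells = 3238  → 20.9307
row 8: Σ corner-gray over 6 cells = 3763  → 24.3243
row 9: Σ corner-gray over 6 cells = 3989  → 25.7852
row 10: Σ corner-gray over 6 cells = 3229  → 20.8725
Σ rows: total corner-gray = 33147  → 214.2649 mm³


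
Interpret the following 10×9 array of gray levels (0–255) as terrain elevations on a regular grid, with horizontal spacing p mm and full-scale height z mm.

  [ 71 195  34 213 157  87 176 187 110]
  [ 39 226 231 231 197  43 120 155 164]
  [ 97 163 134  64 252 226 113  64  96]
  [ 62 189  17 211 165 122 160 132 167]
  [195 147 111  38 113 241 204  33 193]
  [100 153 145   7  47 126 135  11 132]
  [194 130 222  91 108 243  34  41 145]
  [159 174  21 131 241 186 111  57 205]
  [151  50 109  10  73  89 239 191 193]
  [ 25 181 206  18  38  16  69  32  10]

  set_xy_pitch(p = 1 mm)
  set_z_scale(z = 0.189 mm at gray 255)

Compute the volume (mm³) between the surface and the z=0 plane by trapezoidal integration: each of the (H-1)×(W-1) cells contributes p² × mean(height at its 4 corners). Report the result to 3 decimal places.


height_mm = gray/255 × 0.189; cell vol = 1² × mean(4 corners)
unit = 1² × 0.189 / (4×255) = 0.000185294 mm³ per gray-sum
row 0: Σ corner-gray over 8 cells = 4888  → 0.9057
row 1: Σ corner-gray over 8 cells = 4834  → 0.8957
row 2: Σ corner-gray over 8 cells = 4446  → 0.8238
row 3: Σ corner-gray over 8 cells = 4383  → 0.8121
row 4: Σ corner-gray over 8 cells = 3642  → 0.6748
row 5: Σ corner-gray over 8 cells = 3557  → 0.6591
row 6: Σ corner-gray over 8 cells = 4283  → 0.7936
row 7: Σ corner-gray over 8 cells = 4072  → 0.7545
row 8: Σ corner-gray over 8 cells = 3021  → 0.5598
Σ rows: total corner-gray = 37126  → 6.8792 mm³

6.879


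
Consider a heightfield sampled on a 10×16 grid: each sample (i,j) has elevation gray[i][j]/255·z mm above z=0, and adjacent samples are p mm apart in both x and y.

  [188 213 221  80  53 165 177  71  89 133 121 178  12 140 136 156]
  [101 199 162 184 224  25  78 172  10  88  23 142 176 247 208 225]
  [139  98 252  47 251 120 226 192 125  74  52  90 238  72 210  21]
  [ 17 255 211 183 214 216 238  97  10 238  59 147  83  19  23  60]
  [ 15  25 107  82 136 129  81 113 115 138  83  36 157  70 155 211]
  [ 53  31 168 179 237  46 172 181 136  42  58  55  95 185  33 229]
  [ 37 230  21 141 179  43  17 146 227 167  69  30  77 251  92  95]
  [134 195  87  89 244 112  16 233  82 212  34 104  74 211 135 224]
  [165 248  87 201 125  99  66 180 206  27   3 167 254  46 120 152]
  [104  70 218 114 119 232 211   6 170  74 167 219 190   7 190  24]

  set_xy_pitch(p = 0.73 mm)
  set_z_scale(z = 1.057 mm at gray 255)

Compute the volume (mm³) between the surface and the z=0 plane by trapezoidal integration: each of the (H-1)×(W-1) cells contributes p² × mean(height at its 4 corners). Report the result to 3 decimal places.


height_mm = gray/255 × 1.057; cell vol = 0.73² × mean(4 corners)
unit = 0.73² × 1.057 / (4×255) = 0.000552231 mm³ per gray-sum
row 0: Σ corner-gray over 15 cells = 8124  → 4.4863
row 1: Σ corner-gray over 15 cells = 8456  → 4.6697
row 2: Σ corner-gray over 15 cells = 8317  → 4.5929
row 3: Σ corner-gray over 15 cells = 7143  → 3.9446
row 4: Σ corner-gray over 15 cells = 6598  → 3.6436
row 5: Σ corner-gray over 15 cells = 7030  → 3.8822
row 6: Σ corner-gray over 15 cells = 7526  → 4.1561
row 7: Σ corner-gray over 15 cells = 7989  → 4.4118
row 8: Σ corner-gray over 15 cells = 8077  → 4.4604
Σ rows: total corner-gray = 69260  → 38.2475 mm³

38.247
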